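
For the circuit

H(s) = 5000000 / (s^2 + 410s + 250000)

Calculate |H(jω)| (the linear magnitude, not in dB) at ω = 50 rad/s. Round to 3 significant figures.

At s = jω = j50:
quadratic: (j50)² + 410·j50 + 250000 = 247500 + j20500 → |·| ≈ 2.4835e+05, ∠ ≈ 4.73°
|H| = 5000000 / 2.4835e+05 ≈ 20.133

20.1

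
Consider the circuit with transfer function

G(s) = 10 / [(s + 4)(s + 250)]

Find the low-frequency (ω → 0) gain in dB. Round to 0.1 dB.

-40.0 dB

G(0) = 10 / (4·250) = 0.01
20 log₁₀(0.01) ≈ -40.00 dB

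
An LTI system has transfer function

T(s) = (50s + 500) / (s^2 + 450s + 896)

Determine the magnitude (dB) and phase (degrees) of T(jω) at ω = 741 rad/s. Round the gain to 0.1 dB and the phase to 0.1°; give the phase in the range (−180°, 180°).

-24.8 dB, -59.5°

Substitute s = j741:
Numerator: 50(j741) + 500 = 500 + j37050
Denominator: (j741)^2 + 450(j741) + 896 = -548185 + j333450
|N| = √(500² + 37050²) ≈ 37053, ∠N ≈ 89.23°
|D| = √(548185² + 333450²) ≈ 6.4164e+05, ∠D ≈ 148.69°
|T| = 37053 / 6.4164e+05 ≈ 0.057747
Gain = 20 log₁₀(0.057747) ≈ -24.77 dB
∠T = 89.23° − 148.69° = -59.46°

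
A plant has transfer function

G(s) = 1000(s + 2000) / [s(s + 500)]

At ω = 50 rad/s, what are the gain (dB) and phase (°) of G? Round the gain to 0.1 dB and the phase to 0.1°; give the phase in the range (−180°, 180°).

At s = jω = j50:
zero (s+2000): 2000 + j50 → |·| = √(2000²+50²) = √4002500 ≈ 2000.6, ∠ = arctan(50/2000) ≈ 1.43°
pole (s+500): 500 + j50 → |·| = √(500²+50²) = √252500 ≈ 502.49, ∠ = arctan(50/500) ≈ 5.71°
pole at origin: |s| = 50, ∠ = 90.00° (in denominator)
|G| = 1000 · 2000.6 / 25124 ≈ 79.629
Gain = 20 log₁₀(79.629) ≈ 38.02 dB
∠G = 1.43° − 95.71° = -94.28°

38.0 dB, -94.3°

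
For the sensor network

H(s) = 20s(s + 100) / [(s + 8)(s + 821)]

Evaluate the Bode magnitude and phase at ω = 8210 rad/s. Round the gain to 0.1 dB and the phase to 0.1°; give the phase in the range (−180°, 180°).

26.0 dB, 5.1°

At s = jω = j8210:
zero (s+100): 100 + j8210 → |·| = √(100²+8210²) = √67414100 ≈ 8210.6, ∠ = arctan(8210/100) ≈ 89.30°
zero at origin: s = j8210 → |·| = 8210, ∠ = 90.00°
pole (s+8): 8 + j8210 → |·| = √(8²+8210²) = √67404164 ≈ 8210, ∠ = arctan(8210/8) ≈ 89.94°
pole (s+821): 821 + j8210 → |·| = √(821²+8210²) = √68078141 ≈ 8250.9, ∠ = arctan(8210/821) ≈ 84.29°
|H| = 20 · 6.7409e+07 / 6.774e+07 ≈ 19.902
Gain = 20 log₁₀(19.902) ≈ 25.98 dB
∠H = 179.30° − 174.23° = 5.07°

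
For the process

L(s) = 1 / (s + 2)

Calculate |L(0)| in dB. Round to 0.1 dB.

-6.0 dB

L(0) = 1 / 2 = 0.5
20 log₁₀(0.5) ≈ -6.02 dB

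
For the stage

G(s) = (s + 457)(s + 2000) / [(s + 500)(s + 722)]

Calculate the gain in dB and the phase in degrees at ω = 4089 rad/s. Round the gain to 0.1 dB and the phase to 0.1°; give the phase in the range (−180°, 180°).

0.8 dB, -15.5°

At s = jω = j4089:
zero (s+457): 457 + j4089 → |·| = √(457²+4089²) = √16928770 ≈ 4114.5, ∠ = arctan(4089/457) ≈ 83.62°
zero (s+2000): 2000 + j4089 → |·| = √(2000²+4089²) = √20719921 ≈ 4551.9, ∠ = arctan(4089/2000) ≈ 63.94°
pole (s+500): 500 + j4089 → |·| = √(500²+4089²) = √16969921 ≈ 4119.5, ∠ = arctan(4089/500) ≈ 83.03°
pole (s+722): 722 + j4089 → |·| = √(722²+4089²) = √17241205 ≈ 4152.3, ∠ = arctan(4089/722) ≈ 79.99°
|G| = 1 · 1.8729e+07 / 1.7105e+07 ≈ 1.0949
Gain = 20 log₁₀(1.0949) ≈ 0.79 dB
∠G = 147.56° − 163.02° = -15.46°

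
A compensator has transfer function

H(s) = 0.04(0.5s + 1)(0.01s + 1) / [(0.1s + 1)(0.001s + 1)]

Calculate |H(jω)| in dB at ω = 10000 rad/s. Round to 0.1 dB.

At ω = 10000 rad/s:
zero (1 + j10000·0.5) = 1 + j5000 → |·| ≈ 5000, ∠ ≈ 89.99°
zero (1 + j10000·0.01) = 1 + j100 → |·| ≈ 100, ∠ ≈ 89.43°
pole (1 + j10000·0.1) = 1 + j1000 → |·| ≈ 1000, ∠ ≈ 89.94°
pole (1 + j10000·0.001) = 1 + j10 → |·| ≈ 10.05, ∠ ≈ 84.29°
|H| = 0.04 · 5000 · 100 / (1000 · 10.05) ≈ 1.99
Gain = 20 log₁₀(1.99) ≈ 5.98 dB

6.0 dB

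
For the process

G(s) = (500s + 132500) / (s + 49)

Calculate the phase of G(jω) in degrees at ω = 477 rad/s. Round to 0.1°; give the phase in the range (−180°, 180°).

-23.2°

Substitute s = j477:
Numerator: 500(j477) + 132500 = 132500 + j238500
Denominator: (j477) + 49 = 49 + j477
|N| = √(132500² + 238500²) ≈ 2.7283e+05, ∠N ≈ 60.95°
|D| = √(49² + 477²) ≈ 479.51, ∠D ≈ 84.13°
∠G = 60.95° − 84.13° = -23.18°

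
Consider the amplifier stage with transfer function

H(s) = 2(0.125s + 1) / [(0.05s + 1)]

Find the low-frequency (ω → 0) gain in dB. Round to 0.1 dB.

H(0) = 2 · 1 / 1 = 2
20 log₁₀(2) ≈ 6.02 dB

6.0 dB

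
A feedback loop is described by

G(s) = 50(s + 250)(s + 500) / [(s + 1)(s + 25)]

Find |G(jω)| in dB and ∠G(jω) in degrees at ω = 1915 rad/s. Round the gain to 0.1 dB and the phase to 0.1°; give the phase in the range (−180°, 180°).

34.3 dB, -21.3°

At s = jω = j1915:
zero (s+250): 250 + j1915 → |·| = √(250²+1915²) = √3729725 ≈ 1931.2, ∠ = arctan(1915/250) ≈ 82.56°
zero (s+500): 500 + j1915 → |·| = √(500²+1915²) = √3917225 ≈ 1979.2, ∠ = arctan(1915/500) ≈ 75.37°
pole (s+1): 1 + j1915 → |·| = √(1²+1915²) = √3667226 ≈ 1915, ∠ = arctan(1915/1) ≈ 89.97°
pole (s+25): 25 + j1915 → |·| = √(25²+1915²) = √3667850 ≈ 1915.2, ∠ = arctan(1915/25) ≈ 89.25°
|G| = 50 · 3.8222e+06 / 3.6676e+06 ≈ 52.108
Gain = 20 log₁₀(52.108) ≈ 34.34 dB
∠G = 157.93° − 179.22° = -21.29°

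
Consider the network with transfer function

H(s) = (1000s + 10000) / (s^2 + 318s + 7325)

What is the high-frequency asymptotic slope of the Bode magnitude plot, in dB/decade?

-20 dB/decade

Each pole contributes −20 dB/decade at high frequency; each zero contributes +20 dB/decade.
Net: 1 zero(s) − 2 pole(s) → -20 dB/decade.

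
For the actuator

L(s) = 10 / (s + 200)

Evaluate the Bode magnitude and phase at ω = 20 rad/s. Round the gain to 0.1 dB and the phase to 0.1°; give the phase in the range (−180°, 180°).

-26.1 dB, -5.7°

Substitute s = j20:
Numerator: 10 = 10 + j0
Denominator: (j20) + 200 = 200 + j20
|N| = √(10² + 0²) ≈ 10, ∠N ≈ 0.00°
|D| = √(200² + 20²) ≈ 201, ∠D ≈ 5.71°
|L| = 10 / 201 ≈ 0.049751
Gain = 20 log₁₀(0.049751) ≈ -26.06 dB
∠L = 0.00° − 5.71° = -5.71°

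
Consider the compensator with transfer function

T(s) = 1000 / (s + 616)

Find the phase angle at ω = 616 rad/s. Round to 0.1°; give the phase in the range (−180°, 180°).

Substitute s = j616:
Numerator: 1000 = 1000 + j0
Denominator: (j616) + 616 = 616 + j616
|N| = √(1000² + 0²) ≈ 1000, ∠N ≈ 0.00°
|D| = √(616² + 616²) ≈ 871.16, ∠D ≈ 45.00°
∠T = 0.00° − 45.00° = -45.00°

-45.0°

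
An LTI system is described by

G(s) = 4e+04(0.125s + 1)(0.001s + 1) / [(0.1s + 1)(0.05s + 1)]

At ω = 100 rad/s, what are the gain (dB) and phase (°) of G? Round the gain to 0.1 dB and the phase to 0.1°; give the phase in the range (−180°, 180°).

79.9 dB, -71.8°

At ω = 100 rad/s:
zero (1 + j100·0.125) = 1 + j12.5 → |·| ≈ 12.54, ∠ ≈ 85.43°
zero (1 + j100·0.001) = 1 + j0.1 → |·| ≈ 1.005, ∠ ≈ 5.71°
pole (1 + j100·0.1) = 1 + j10 → |·| ≈ 10.05, ∠ ≈ 84.29°
pole (1 + j100·0.05) = 1 + j5 → |·| ≈ 5.099, ∠ ≈ 78.69°
|G| = 4e+04 · 12.54 · 1.005 / (10.05 · 5.099) ≈ 9837.2
Gain = 20 log₁₀(9837.2) ≈ 79.86 dB
∠G = (85.43° + 5.71°) − (84.29° + 78.69°) = -71.84°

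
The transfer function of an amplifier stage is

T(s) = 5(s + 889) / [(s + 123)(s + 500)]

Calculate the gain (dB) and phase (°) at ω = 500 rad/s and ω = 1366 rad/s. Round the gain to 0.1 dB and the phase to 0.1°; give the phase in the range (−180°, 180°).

ω = 500: -37.1 dB, -91.8°; ω = 1366: -47.8 dB, -97.8°

At s = jω = j500:
zero (s+889): 889 + j500 → |·| = √(889²+500²) = √1040321 ≈ 1020, ∠ = arctan(500/889) ≈ 29.35°
pole (s+123): 123 + j500 → |·| = √(123²+500²) = √265129 ≈ 514.91, ∠ = arctan(500/123) ≈ 76.18°
pole (s+500): 500 + j500 → |·| = √(500²+500²) = √500000 ≈ 707.11, ∠ = arctan(500/500) ≈ 45.00°
|T| = 5 · 1020 / 3.641e+05 ≈ 0.014007
Gain = 20 log₁₀(0.014007) ≈ -37.07 dB
∠T = 29.35° − 121.18° = -91.83°

At s = jω = j1366:
zero (s+889): 889 + j1366 → |·| = √(889²+1366²) = √2656277 ≈ 1629.8, ∠ = arctan(1366/889) ≈ 56.94°
pole (s+123): 123 + j1366 → |·| = √(123²+1366²) = √1881085 ≈ 1371.5, ∠ = arctan(1366/123) ≈ 84.85°
pole (s+500): 500 + j1366 → |·| = √(500²+1366²) = √2115956 ≈ 1454.6, ∠ = arctan(1366/500) ≈ 69.90°
|T| = 5 · 1629.8 / 1.995e+06 ≈ 0.0040847
Gain = 20 log₁₀(0.0040847) ≈ -47.78 dB
∠T = 56.94° − 154.75° = -97.81°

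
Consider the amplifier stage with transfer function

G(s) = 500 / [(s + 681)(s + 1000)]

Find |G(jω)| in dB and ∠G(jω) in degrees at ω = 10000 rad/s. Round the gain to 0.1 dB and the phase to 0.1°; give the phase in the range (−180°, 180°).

-106.1 dB, -170.4°

At s = jω = j10000:
pole (s+681): 681 + j10000 → |·| = √(681²+10000²) = √100463761 ≈ 10023, ∠ = arctan(10000/681) ≈ 86.10°
pole (s+1000): 1000 + j10000 → |·| = √(1000²+10000²) = √101000000 ≈ 10050, ∠ = arctan(10000/1000) ≈ 84.29°
|G| = 500 / 1.0073e+08 ≈ 4.9638e-06
Gain = 20 log₁₀(4.9638e-06) ≈ -106.08 dB
∠G = 0.00° − 170.39° = -170.39°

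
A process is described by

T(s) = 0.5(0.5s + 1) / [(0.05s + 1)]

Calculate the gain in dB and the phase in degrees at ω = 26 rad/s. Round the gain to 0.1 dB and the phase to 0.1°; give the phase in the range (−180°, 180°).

At ω = 26 rad/s:
zero (1 + j26·0.5) = 1 + j13 → |·| ≈ 13.038, ∠ ≈ 85.60°
pole (1 + j26·0.05) = 1 + j1.3 → |·| ≈ 1.6401, ∠ ≈ 52.43°
|T| = 0.5 · 13.038 / (1.6401) ≈ 3.9748
Gain = 20 log₁₀(3.9748) ≈ 11.99 dB
∠T = (85.60°) − (52.43°) = 33.17°

12.0 dB, 33.2°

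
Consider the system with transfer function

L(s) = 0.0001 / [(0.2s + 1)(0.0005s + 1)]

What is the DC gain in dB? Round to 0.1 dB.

L(0) = 0.0001 · 1 / 1 = 0.0001
20 log₁₀(0.0001) ≈ -80.00 dB

-80.0 dB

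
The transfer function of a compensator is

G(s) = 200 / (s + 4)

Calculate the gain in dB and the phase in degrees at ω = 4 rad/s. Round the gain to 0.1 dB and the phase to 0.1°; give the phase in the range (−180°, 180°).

31.0 dB, -45.0°

At s = jω = j4:
pole (s+4): 4 + j4 → |·| = √(4²+4²) = √32 ≈ 5.6569, ∠ = arctan(4/4) ≈ 45.00°
|G| = 200 / 5.6569 ≈ 35.355
Gain = 20 log₁₀(35.355) ≈ 30.97 dB
∠G = 0.00° − 45.00° = -45.00°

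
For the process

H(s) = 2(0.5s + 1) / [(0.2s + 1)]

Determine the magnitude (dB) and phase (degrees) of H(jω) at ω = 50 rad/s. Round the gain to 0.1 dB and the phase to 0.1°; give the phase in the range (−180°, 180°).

At ω = 50 rad/s:
zero (1 + j50·0.5) = 1 + j25 → |·| ≈ 25.02, ∠ ≈ 87.71°
pole (1 + j50·0.2) = 1 + j10 → |·| ≈ 10.05, ∠ ≈ 84.29°
|H| = 2 · 25.02 / (10.05) ≈ 4.9791
Gain = 20 log₁₀(4.9791) ≈ 13.94 dB
∠H = (87.71°) − (84.29°) = 3.42°

13.9 dB, 3.4°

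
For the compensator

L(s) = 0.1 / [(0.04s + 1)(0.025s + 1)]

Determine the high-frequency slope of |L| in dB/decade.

-40 dB/decade

Each pole contributes −20 dB/decade at high frequency; each zero contributes +20 dB/decade.
Net: 0 zero(s) − 2 pole(s) → -40 dB/decade.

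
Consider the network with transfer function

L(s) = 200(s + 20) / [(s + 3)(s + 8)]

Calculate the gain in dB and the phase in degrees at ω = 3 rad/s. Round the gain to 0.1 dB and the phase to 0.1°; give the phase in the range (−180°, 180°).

41.0 dB, -57.0°

At s = jω = j3:
zero (s+20): 20 + j3 → |·| = √(20²+3²) = √409 ≈ 20.224, ∠ = arctan(3/20) ≈ 8.53°
pole (s+3): 3 + j3 → |·| = √(3²+3²) = √18 ≈ 4.2426, ∠ = arctan(3/3) ≈ 45.00°
pole (s+8): 8 + j3 → |·| = √(8²+3²) = √73 ≈ 8.544, ∠ = arctan(3/8) ≈ 20.56°
|L| = 200 · 20.224 / 36.249 ≈ 111.58
Gain = 20 log₁₀(111.58) ≈ 40.95 dB
∠L = 8.53° − 65.56° = -57.03°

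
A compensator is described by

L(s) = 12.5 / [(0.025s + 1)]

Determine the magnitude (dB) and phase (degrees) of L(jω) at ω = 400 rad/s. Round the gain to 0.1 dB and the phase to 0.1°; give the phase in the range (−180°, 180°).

1.9 dB, -84.3°

At ω = 400 rad/s:
pole (1 + j400·0.025) = 1 + j10 → |·| ≈ 10.05, ∠ ≈ 84.29°
|L| = 12.5 · 1 / (10.05) ≈ 1.2438
Gain = 20 log₁₀(1.2438) ≈ 1.90 dB
∠L = (0°) − (84.29°) = -84.29°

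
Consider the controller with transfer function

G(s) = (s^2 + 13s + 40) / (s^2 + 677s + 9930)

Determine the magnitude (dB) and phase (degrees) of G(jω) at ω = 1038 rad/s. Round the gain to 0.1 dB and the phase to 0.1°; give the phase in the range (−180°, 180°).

Substitute s = j1038:
Numerator: (j1038)^2 + 13(j1038) + 40 = -1077404 + j13494
Denominator: (j1038)^2 + 677(j1038) + 9930 = -1067514 + j702726
|N| = √(1077404² + 13494²) ≈ 1.0775e+06, ∠N ≈ 179.28°
|D| = √(1067514² + 702726²) ≈ 1.278e+06, ∠D ≈ 146.64°
|G| = 1.0775e+06 / 1.278e+06 ≈ 0.84311
Gain = 20 log₁₀(0.84311) ≈ -1.48 dB
∠G = 179.28° − 146.64° = 32.64°

-1.5 dB, 32.6°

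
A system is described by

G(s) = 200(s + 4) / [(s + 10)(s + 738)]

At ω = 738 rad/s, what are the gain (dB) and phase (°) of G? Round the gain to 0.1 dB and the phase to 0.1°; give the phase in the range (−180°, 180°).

At s = jω = j738:
zero (s+4): 4 + j738 → |·| = √(4²+738²) = √544660 ≈ 738.01, ∠ = arctan(738/4) ≈ 89.69°
pole (s+10): 10 + j738 → |·| = √(10²+738²) = √544744 ≈ 738.07, ∠ = arctan(738/10) ≈ 89.22°
pole (s+738): 738 + j738 → |·| = √(738²+738²) = √1089288 ≈ 1043.7, ∠ = arctan(738/738) ≈ 45.00°
|G| = 200 · 738.01 / 7.7032e+05 ≈ 0.19161
Gain = 20 log₁₀(0.19161) ≈ -14.35 dB
∠G = 89.69° − 134.22° = -44.53°

-14.4 dB, -44.5°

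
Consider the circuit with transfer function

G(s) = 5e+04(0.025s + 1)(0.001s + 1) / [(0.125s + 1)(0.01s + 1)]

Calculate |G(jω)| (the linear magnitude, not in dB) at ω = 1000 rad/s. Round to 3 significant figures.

1.41e+03

At ω = 1000 rad/s:
zero (1 + j1000·0.025) = 1 + j25 → |·| ≈ 25.02, ∠ ≈ 87.71°
zero (1 + j1000·0.001) = 1 + j1 → |·| ≈ 1.4142, ∠ ≈ 45.00°
pole (1 + j1000·0.125) = 1 + j125 → |·| ≈ 125, ∠ ≈ 89.54°
pole (1 + j1000·0.01) = 1 + j10 → |·| ≈ 10.05, ∠ ≈ 84.29°
|G| = 5e+04 · 25.02 · 1.4142 / (125 · 10.05) ≈ 1408.3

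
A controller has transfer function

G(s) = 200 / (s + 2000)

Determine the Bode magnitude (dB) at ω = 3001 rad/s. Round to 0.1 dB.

-25.1 dB

At s = jω = j3001:
pole (s+2000): 2000 + j3001 → |·| = √(2000²+3001²) = √13006001 ≈ 3606.4, ∠ = arctan(3001/2000) ≈ 56.32°
|G| = 200 / 3606.4 ≈ 0.055457
Gain = 20 log₁₀(0.055457) ≈ -25.12 dB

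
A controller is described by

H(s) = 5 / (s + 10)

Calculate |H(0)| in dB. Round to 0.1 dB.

H(0) = 5 / 10 = 0.5
20 log₁₀(0.5) ≈ -6.02 dB

-6.0 dB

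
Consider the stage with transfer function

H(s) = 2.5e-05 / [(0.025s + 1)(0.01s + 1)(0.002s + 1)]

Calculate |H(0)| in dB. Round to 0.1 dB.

-92.0 dB

H(0) = 2.5e-05 · 1 / 1 = 2.5e-05
20 log₁₀(2.5e-05) ≈ -92.04 dB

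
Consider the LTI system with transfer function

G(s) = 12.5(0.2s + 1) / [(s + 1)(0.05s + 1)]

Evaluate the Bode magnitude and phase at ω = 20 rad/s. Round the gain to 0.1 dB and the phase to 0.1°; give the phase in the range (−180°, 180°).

5.2 dB, -56.2°

At ω = 20 rad/s:
zero (1 + j20·0.2) = 1 + j4 → |·| ≈ 4.1231, ∠ ≈ 75.96°
pole (1 + j20·1) = 1 + j20 → |·| ≈ 20.025, ∠ ≈ 87.14°
pole (1 + j20·0.05) = 1 + j1 → |·| ≈ 1.4142, ∠ ≈ 45.00°
|G| = 12.5 · 4.1231 / (20.025 · 1.4142) ≈ 1.8199
Gain = 20 log₁₀(1.8199) ≈ 5.20 dB
∠G = (75.96°) − (87.14° + 45.00°) = -56.18°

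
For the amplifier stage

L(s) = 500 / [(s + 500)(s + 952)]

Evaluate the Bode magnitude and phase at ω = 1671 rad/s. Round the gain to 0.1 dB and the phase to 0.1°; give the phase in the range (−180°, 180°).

At s = jω = j1671:
pole (s+500): 500 + j1671 → |·| = √(500²+1671²) = √3042241 ≈ 1744.2, ∠ = arctan(1671/500) ≈ 73.34°
pole (s+952): 952 + j1671 → |·| = √(952²+1671²) = √3698545 ≈ 1923.2, ∠ = arctan(1671/952) ≈ 60.33°
|L| = 500 / 3.3544e+06 ≈ 0.00014906
Gain = 20 log₁₀(0.00014906) ≈ -76.53 dB
∠L = 0.00° − 133.67° = -133.67°

-76.5 dB, -133.7°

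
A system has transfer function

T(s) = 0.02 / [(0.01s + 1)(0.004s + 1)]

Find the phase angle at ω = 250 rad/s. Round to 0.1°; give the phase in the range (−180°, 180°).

At ω = 250 rad/s:
pole (1 + j250·0.01) = 1 + j2.5 → |·| ≈ 2.6926, ∠ ≈ 68.20°
pole (1 + j250·0.004) = 1 + j1 → |·| ≈ 1.4142, ∠ ≈ 45.00°
∠T = (0°) − (68.20° + 45.00°) = -113.20°

-113.2°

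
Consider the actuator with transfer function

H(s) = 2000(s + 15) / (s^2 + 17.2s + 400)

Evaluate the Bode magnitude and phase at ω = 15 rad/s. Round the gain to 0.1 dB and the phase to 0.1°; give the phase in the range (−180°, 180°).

At s = jω = j15:
zero (s+15): 15 + j15 → |·| = √(15²+15²) = √450 ≈ 21.213, ∠ = arctan(15/15) ≈ 45.00°
quadratic: (j15)² + 17.2·j15 + 400 = 175 + j258 → |·| ≈ 311.75, ∠ ≈ 55.85°
|H| = 2000 · 21.213 / 311.75 ≈ 136.09
Gain = 20 log₁₀(136.09) ≈ 42.68 dB
∠H = 45.00° − 55.85° = -10.85°

42.7 dB, -10.9°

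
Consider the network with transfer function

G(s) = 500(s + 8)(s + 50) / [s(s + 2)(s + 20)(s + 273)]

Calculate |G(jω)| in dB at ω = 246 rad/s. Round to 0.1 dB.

At s = jω = j246:
zero (s+8): 8 + j246 → |·| = √(8²+246²) = √60580 ≈ 246.13, ∠ = arctan(246/8) ≈ 88.14°
zero (s+50): 50 + j246 → |·| = √(50²+246²) = √63016 ≈ 251.03, ∠ = arctan(246/50) ≈ 78.51°
pole (s+2): 2 + j246 → |·| = √(2²+246²) = √60520 ≈ 246.01, ∠ = arctan(246/2) ≈ 89.53°
pole (s+20): 20 + j246 → |·| = √(20²+246²) = √60916 ≈ 246.81, ∠ = arctan(246/20) ≈ 85.35°
pole (s+273): 273 + j246 → |·| = √(273²+246²) = √135045 ≈ 367.48, ∠ = arctan(246/273) ≈ 42.02°
pole at origin: |s| = 246, ∠ = 90.00° (in denominator)
|G| = 500 · 61786 / 5.4889e+09 ≈ 0.0056283
Gain = 20 log₁₀(0.0056283) ≈ -44.99 dB

-45.0 dB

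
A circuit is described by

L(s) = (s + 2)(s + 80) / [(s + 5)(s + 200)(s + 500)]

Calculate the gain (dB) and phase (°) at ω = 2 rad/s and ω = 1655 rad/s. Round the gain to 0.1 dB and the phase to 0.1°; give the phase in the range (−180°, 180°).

At s = jω = j2:
zero (s+2): 2 + j2 → |·| = √(2²+2²) = √8 ≈ 2.8284, ∠ = arctan(2/2) ≈ 45.00°
zero (s+80): 80 + j2 → |·| = √(80²+2²) = √6404 ≈ 80.025, ∠ = arctan(2/80) ≈ 1.43°
pole (s+5): 5 + j2 → |·| = √(5²+2²) = √29 ≈ 5.3852, ∠ = arctan(2/5) ≈ 21.80°
pole (s+200): 200 + j2 → |·| = √(200²+2²) = √40004 ≈ 200.01, ∠ = arctan(2/200) ≈ 0.57°
pole (s+500): 500 + j2 → |·| = √(500²+2²) = √250004 ≈ 500, ∠ = arctan(2/500) ≈ 0.23°
|L| = 1 · 226.34 / 5.3855e+05 ≈ 0.00042028
Gain = 20 log₁₀(0.00042028) ≈ -67.53 dB
∠L = 46.43° − 22.60° = 23.83°

At s = jω = j1655:
zero (s+2): 2 + j1655 → |·| = √(2²+1655²) = √2739029 ≈ 1655, ∠ = arctan(1655/2) ≈ 89.93°
zero (s+80): 80 + j1655 → |·| = √(80²+1655²) = √2745425 ≈ 1656.9, ∠ = arctan(1655/80) ≈ 87.23°
pole (s+5): 5 + j1655 → |·| = √(5²+1655²) = √2739050 ≈ 1655, ∠ = arctan(1655/5) ≈ 89.83°
pole (s+200): 200 + j1655 → |·| = √(200²+1655²) = √2779025 ≈ 1667, ∠ = arctan(1655/200) ≈ 83.11°
pole (s+500): 500 + j1655 → |·| = √(500²+1655²) = √2989025 ≈ 1728.9, ∠ = arctan(1655/500) ≈ 73.19°
|L| = 1 · 2.7422e+06 / 4.7698e+09 ≈ 0.00057491
Gain = 20 log₁₀(0.00057491) ≈ -64.81 dB
∠L = 177.16° − 246.13° = -68.97°

ω = 2: -67.5 dB, 23.8°; ω = 1655: -64.8 dB, -69.0°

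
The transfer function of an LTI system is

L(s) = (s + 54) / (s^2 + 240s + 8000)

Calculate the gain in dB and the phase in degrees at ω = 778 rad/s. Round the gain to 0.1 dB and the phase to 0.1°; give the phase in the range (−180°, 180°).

-58.1 dB, -76.6°

Substitute s = j778:
Numerator: (j778) + 54 = 54 + j778
Denominator: (j778)^2 + 240(j778) + 8000 = -597284 + j186720
|N| = √(54² + 778²) ≈ 779.87, ∠N ≈ 86.03°
|D| = √(597284² + 186720²) ≈ 6.2579e+05, ∠D ≈ 162.64°
|L| = 779.87 / 6.2579e+05 ≈ 0.0012462
Gain = 20 log₁₀(0.0012462) ≈ -58.09 dB
∠L = 86.03° − 162.64° = -76.61°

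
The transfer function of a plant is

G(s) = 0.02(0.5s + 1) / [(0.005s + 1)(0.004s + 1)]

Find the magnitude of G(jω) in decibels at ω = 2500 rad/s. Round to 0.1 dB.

-14.1 dB

At ω = 2500 rad/s:
zero (1 + j2500·0.5) = 1 + j1250 → |·| ≈ 1250, ∠ ≈ 89.95°
pole (1 + j2500·0.005) = 1 + j12.5 → |·| ≈ 12.54, ∠ ≈ 85.43°
pole (1 + j2500·0.004) = 1 + j10 → |·| ≈ 10.05, ∠ ≈ 84.29°
|G| = 0.02 · 1250 / (12.54 · 10.05) ≈ 0.19837
Gain = 20 log₁₀(0.19837) ≈ -14.05 dB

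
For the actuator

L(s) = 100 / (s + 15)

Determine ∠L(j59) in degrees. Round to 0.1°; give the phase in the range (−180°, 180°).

Substitute s = j59:
Numerator: 100 = 100 + j0
Denominator: (j59) + 15 = 15 + j59
|N| = √(100² + 0²) ≈ 100, ∠N ≈ 0.00°
|D| = √(15² + 59²) ≈ 60.877, ∠D ≈ 75.74°
∠L = 0.00° − 75.74° = -75.74°

-75.7°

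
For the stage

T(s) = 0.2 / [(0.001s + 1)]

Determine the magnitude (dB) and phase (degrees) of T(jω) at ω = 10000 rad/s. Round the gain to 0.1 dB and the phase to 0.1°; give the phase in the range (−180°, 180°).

-34.0 dB, -84.3°

At ω = 10000 rad/s:
pole (1 + j10000·0.001) = 1 + j10 → |·| ≈ 10.05, ∠ ≈ 84.29°
|T| = 0.2 · 1 / (10.05) ≈ 0.0199
Gain = 20 log₁₀(0.0199) ≈ -34.02 dB
∠T = (0°) − (84.29°) = -84.29°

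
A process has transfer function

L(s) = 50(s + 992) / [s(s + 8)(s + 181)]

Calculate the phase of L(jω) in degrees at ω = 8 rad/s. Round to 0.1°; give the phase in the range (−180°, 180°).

-137.1°

At s = jω = j8:
zero (s+992): 992 + j8 → |·| = √(992²+8²) = √984128 ≈ 992.03, ∠ = arctan(8/992) ≈ 0.46°
pole (s+8): 8 + j8 → |·| = √(8²+8²) = √128 ≈ 11.314, ∠ = arctan(8/8) ≈ 45.00°
pole (s+181): 181 + j8 → |·| = √(181²+8²) = √32825 ≈ 181.18, ∠ = arctan(8/181) ≈ 2.53°
pole at origin: |s| = 8, ∠ = 90.00° (in denominator)
∠L = 0.46° − 137.53° = -137.07°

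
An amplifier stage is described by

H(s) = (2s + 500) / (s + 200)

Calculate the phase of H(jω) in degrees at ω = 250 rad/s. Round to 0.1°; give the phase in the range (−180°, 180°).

-6.3°

Substitute s = j250:
Numerator: 2(j250) + 500 = 500 + j500
Denominator: (j250) + 200 = 200 + j250
|N| = √(500² + 500²) ≈ 707.11, ∠N ≈ 45.00°
|D| = √(200² + 250²) ≈ 320.16, ∠D ≈ 51.34°
∠H = 45.00° − 51.34° = -6.34°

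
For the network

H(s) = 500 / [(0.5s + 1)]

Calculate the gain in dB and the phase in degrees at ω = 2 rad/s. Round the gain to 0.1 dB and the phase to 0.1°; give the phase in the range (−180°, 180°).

51.0 dB, -45.0°

At ω = 2 rad/s:
pole (1 + j2·0.5) = 1 + j1 → |·| ≈ 1.4142, ∠ ≈ 45.00°
|H| = 500 · 1 / (1.4142) ≈ 353.56
Gain = 20 log₁₀(353.56) ≈ 50.97 dB
∠H = (0°) − (45.00°) = -45.00°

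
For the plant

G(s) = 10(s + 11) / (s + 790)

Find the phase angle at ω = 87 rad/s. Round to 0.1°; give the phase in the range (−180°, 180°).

76.5°

At s = jω = j87:
zero (s+11): 11 + j87 → |·| = √(11²+87²) = √7690 ≈ 87.693, ∠ = arctan(87/11) ≈ 82.79°
pole (s+790): 790 + j87 → |·| = √(790²+87²) = √631669 ≈ 794.78, ∠ = arctan(87/790) ≈ 6.28°
∠G = 82.79° − 6.28° = 76.51°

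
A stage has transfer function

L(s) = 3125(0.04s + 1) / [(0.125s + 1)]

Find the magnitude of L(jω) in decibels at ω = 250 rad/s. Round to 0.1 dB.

60.0 dB

At ω = 250 rad/s:
zero (1 + j250·0.04) = 1 + j10 → |·| ≈ 10.05, ∠ ≈ 84.29°
pole (1 + j250·0.125) = 1 + j31.25 → |·| ≈ 31.266, ∠ ≈ 88.17°
|L| = 3125 · 10.05 / (31.266) ≈ 1004.5
Gain = 20 log₁₀(1004.5) ≈ 60.04 dB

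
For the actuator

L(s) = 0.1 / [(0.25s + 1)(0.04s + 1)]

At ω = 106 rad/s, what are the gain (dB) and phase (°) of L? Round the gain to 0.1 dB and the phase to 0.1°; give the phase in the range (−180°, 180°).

At ω = 106 rad/s:
pole (1 + j106·0.25) = 1 + j26.5 → |·| ≈ 26.519, ∠ ≈ 87.84°
pole (1 + j106·0.04) = 1 + j4.24 → |·| ≈ 4.3563, ∠ ≈ 76.73°
|L| = 0.1 · 1 / (26.519 · 4.3563) ≈ 0.00086562
Gain = 20 log₁₀(0.00086562) ≈ -61.25 dB
∠L = (0°) − (87.84° + 76.73°) = -164.57°

-61.3 dB, -164.6°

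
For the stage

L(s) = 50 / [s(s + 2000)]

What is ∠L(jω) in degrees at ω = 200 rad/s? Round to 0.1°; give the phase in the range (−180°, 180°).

-95.7°

At s = jω = j200:
pole (s+2000): 2000 + j200 → |·| = √(2000²+200²) = √4040000 ≈ 2010, ∠ = arctan(200/2000) ≈ 5.71°
pole at origin: |s| = 200, ∠ = 90.00° (in denominator)
∠L = 0.00° − 95.71° = -95.71°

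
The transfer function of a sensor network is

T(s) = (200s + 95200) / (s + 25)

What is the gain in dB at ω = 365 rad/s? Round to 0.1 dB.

Substitute s = j365:
Numerator: 200(j365) + 95200 = 95200 + j73000
Denominator: (j365) + 25 = 25 + j365
|N| = √(95200² + 73000²) ≈ 1.1997e+05, ∠N ≈ 37.48°
|D| = √(25² + 365²) ≈ 365.86, ∠D ≈ 86.08°
|T| = 1.1997e+05 / 365.86 ≈ 327.91
Gain = 20 log₁₀(327.91) ≈ 50.32 dB

50.3 dB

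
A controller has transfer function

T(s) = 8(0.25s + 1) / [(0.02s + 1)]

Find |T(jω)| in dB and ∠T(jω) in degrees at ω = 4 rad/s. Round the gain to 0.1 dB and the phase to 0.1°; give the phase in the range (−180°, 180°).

At ω = 4 rad/s:
zero (1 + j4·0.25) = 1 + j1 → |·| ≈ 1.4142, ∠ ≈ 45.00°
pole (1 + j4·0.02) = 1 + j0.08 → |·| ≈ 1.0032, ∠ ≈ 4.57°
|T| = 8 · 1.4142 / (1.0032) ≈ 11.278
Gain = 20 log₁₀(11.278) ≈ 21.04 dB
∠T = (45.00°) − (4.57°) = 40.43°

21.0 dB, 40.4°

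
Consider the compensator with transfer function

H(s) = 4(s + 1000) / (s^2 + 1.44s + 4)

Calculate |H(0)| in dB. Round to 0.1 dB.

H(0) = 4·1000 / 4 = 1000
20 log₁₀(1000) ≈ 60.00 dB

60.0 dB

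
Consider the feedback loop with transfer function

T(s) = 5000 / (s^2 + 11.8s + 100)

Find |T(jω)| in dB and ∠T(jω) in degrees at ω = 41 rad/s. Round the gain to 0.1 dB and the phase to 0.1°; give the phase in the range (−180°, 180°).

9.6 dB, -163.0°

At s = jω = j41:
quadratic: (j41)² + 11.8·j41 + 100 = -1581 + j483.8 → |·| ≈ 1653.4, ∠ ≈ 162.99°
|T| = 5000 / 1653.4 ≈ 3.0241
Gain = 20 log₁₀(3.0241) ≈ 9.61 dB
∠T = 0.00° − 162.99° = -162.99°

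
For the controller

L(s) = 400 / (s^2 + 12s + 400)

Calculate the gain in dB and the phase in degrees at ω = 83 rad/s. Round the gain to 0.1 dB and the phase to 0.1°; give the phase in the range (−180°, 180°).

-24.3 dB, -171.3°

At s = jω = j83:
quadratic: (j83)² + 12·j83 + 400 = -6489 + j996 → |·| ≈ 6565, ∠ ≈ 171.27°
|L| = 400 / 6565 ≈ 0.060929
Gain = 20 log₁₀(0.060929) ≈ -24.30 dB
∠L = 0.00° − 171.27° = -171.27°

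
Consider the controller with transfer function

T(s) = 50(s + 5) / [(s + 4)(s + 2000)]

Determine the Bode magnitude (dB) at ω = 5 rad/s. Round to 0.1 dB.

-31.2 dB

At s = jω = j5:
zero (s+5): 5 + j5 → |·| = √(5²+5²) = √50 ≈ 7.0711, ∠ = arctan(5/5) ≈ 45.00°
pole (s+4): 4 + j5 → |·| = √(4²+5²) = √41 ≈ 6.4031, ∠ = arctan(5/4) ≈ 51.34°
pole (s+2000): 2000 + j5 → |·| = √(2000²+5²) = √4000025 ≈ 2000, ∠ = arctan(5/2000) ≈ 0.14°
|T| = 50 · 7.0711 / 12806 ≈ 0.027609
Gain = 20 log₁₀(0.027609) ≈ -31.18 dB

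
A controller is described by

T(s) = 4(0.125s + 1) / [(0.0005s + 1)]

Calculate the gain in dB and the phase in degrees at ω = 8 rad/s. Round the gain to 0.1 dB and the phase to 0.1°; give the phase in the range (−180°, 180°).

At ω = 8 rad/s:
zero (1 + j8·0.125) = 1 + j1 → |·| ≈ 1.4142, ∠ ≈ 45.00°
pole (1 + j8·0.0005) = 1 + j0.004 → |·| ≈ 1, ∠ ≈ 0.23°
|T| = 4 · 1.4142 / (1) ≈ 5.6568
Gain = 20 log₁₀(5.6568) ≈ 15.05 dB
∠T = (45.00°) − (0.23°) = 44.77°

15.1 dB, 44.8°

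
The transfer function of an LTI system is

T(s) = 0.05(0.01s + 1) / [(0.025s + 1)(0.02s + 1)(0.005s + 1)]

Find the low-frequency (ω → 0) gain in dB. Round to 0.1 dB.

T(0) = 0.05 · 1 / 1 = 0.05
20 log₁₀(0.05) ≈ -26.02 dB

-26.0 dB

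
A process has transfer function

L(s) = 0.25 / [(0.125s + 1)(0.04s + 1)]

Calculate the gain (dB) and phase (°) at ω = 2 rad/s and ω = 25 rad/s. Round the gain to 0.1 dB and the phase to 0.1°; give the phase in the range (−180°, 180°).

ω = 2: -12.3 dB, -18.6°; ω = 25: -25.4 dB, -117.3°

At ω = 2 rad/s:
pole (1 + j2·0.125) = 1 + j0.25 → |·| ≈ 1.0308, ∠ ≈ 14.04°
pole (1 + j2·0.04) = 1 + j0.08 → |·| ≈ 1.0032, ∠ ≈ 4.57°
|L| = 0.25 · 1 / (1.0308 · 1.0032) ≈ 0.24176
Gain = 20 log₁₀(0.24176) ≈ -12.33 dB
∠L = (0°) − (14.04° + 4.57°) = -18.61°

At ω = 25 rad/s:
pole (1 + j25·0.125) = 1 + j3.125 → |·| ≈ 3.2811, ∠ ≈ 72.26°
pole (1 + j25·0.04) = 1 + j1 → |·| ≈ 1.4142, ∠ ≈ 45.00°
|L| = 0.25 · 1 / (3.2811 · 1.4142) ≈ 0.053878
Gain = 20 log₁₀(0.053878) ≈ -25.37 dB
∠L = (0°) − (72.26° + 45.00°) = -117.26°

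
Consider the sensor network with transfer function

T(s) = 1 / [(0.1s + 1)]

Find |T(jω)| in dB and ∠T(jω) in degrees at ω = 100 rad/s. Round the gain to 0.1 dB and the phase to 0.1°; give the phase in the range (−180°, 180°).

At ω = 100 rad/s:
pole (1 + j100·0.1) = 1 + j10 → |·| ≈ 10.05, ∠ ≈ 84.29°
|T| = 1 · 1 / (10.05) ≈ 0.099502
Gain = 20 log₁₀(0.099502) ≈ -20.04 dB
∠T = (0°) − (84.29°) = -84.29°

-20.0 dB, -84.3°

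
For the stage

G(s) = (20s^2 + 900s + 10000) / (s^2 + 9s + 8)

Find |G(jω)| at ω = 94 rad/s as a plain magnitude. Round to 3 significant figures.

21.1

Substitute s = j94:
Numerator: 20(j94)^2 + 900(j94) + 10000 = -166720 + j84600
Denominator: (j94)^2 + 9(j94) + 8 = -8828 + j846
|N| = √(166720² + 84600²) ≈ 1.8696e+05, ∠N ≈ 153.10°
|D| = √(8828² + 846²) ≈ 8868.4, ∠D ≈ 174.53°
|G| = 1.8696e+05 / 8868.4 ≈ 21.082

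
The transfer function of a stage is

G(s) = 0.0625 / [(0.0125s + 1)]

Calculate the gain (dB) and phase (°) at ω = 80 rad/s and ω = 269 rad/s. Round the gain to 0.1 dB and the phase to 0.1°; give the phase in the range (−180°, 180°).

ω = 80: -27.1 dB, -45.0°; ω = 269: -35.0 dB, -73.4°

At ω = 80 rad/s:
pole (1 + j80·0.0125) = 1 + j1 → |·| ≈ 1.4142, ∠ ≈ 45.00°
|G| = 0.0625 · 1 / (1.4142) ≈ 0.044195
Gain = 20 log₁₀(0.044195) ≈ -27.09 dB
∠G = (0°) − (45.00°) = -45.00°

At ω = 269 rad/s:
pole (1 + j269·0.0125) = 1 + j3.3625 → |·| ≈ 3.508, ∠ ≈ 73.44°
|G| = 0.0625 · 1 / (3.508) ≈ 0.017816
Gain = 20 log₁₀(0.017816) ≈ -34.98 dB
∠G = (0°) − (73.44°) = -73.44°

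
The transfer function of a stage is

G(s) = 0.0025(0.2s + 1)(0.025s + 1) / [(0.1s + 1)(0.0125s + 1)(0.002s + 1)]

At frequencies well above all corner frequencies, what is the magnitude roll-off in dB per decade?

Each pole contributes −20 dB/decade at high frequency; each zero contributes +20 dB/decade.
Net: 2 zero(s) − 3 pole(s) → -20 dB/decade.

-20 dB/decade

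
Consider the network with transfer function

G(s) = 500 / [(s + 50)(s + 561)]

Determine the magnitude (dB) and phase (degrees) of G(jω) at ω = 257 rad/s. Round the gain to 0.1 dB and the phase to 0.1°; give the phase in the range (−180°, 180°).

-50.2 dB, -103.6°

At s = jω = j257:
pole (s+50): 50 + j257 → |·| = √(50²+257²) = √68549 ≈ 261.82, ∠ = arctan(257/50) ≈ 78.99°
pole (s+561): 561 + j257 → |·| = √(561²+257²) = √380770 ≈ 617.07, ∠ = arctan(257/561) ≈ 24.61°
|G| = 500 / 1.6156e+05 ≈ 0.0030948
Gain = 20 log₁₀(0.0030948) ≈ -50.19 dB
∠G = 0.00° − 103.60° = -103.60°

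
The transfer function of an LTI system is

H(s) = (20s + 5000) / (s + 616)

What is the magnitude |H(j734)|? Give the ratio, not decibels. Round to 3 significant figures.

16.2

Substitute s = j734:
Numerator: 20(j734) + 5000 = 5000 + j14680
Denominator: (j734) + 616 = 616 + j734
|N| = √(5000² + 14680²) ≈ 15508, ∠N ≈ 71.19°
|D| = √(616² + 734²) ≈ 958.23, ∠D ≈ 50.00°
|H| = 15508 / 958.23 ≈ 16.184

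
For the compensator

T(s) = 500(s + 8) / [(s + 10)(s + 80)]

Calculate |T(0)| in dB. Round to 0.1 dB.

T(0) = 500·8 / (10·80) = 5
20 log₁₀(5) ≈ 13.98 dB

14.0 dB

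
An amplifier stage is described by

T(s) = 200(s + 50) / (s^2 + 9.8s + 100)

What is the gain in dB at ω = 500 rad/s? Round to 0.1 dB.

At s = jω = j500:
zero (s+50): 50 + j500 → |·| = √(50²+500²) = √252500 ≈ 502.49, ∠ = arctan(500/50) ≈ 84.29°
quadratic: (j500)² + 9.8·j500 + 100 = -249900 + j4900 → |·| ≈ 2.4995e+05, ∠ ≈ 178.88°
|T| = 200 · 502.49 / 2.4995e+05 ≈ 0.40207
Gain = 20 log₁₀(0.40207) ≈ -7.91 dB

-7.9 dB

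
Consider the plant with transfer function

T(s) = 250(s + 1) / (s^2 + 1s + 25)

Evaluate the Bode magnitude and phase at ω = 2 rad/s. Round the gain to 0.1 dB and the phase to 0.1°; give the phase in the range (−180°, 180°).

At s = jω = j2:
zero (s+1): 1 + j2 → |·| = √(1²+2²) = √5 ≈ 2.2361, ∠ = arctan(2/1) ≈ 63.43°
quadratic: (j2)² + 1·j2 + 25 = 21 + j2 → |·| ≈ 21.095, ∠ ≈ 5.44°
|T| = 250 · 2.2361 / 21.095 ≈ 26.5
Gain = 20 log₁₀(26.5) ≈ 28.46 dB
∠T = 63.43° − 5.44° = 57.99°

28.5 dB, 58.0°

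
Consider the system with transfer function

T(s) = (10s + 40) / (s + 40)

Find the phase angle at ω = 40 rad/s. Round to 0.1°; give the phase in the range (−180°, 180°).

39.3°

Substitute s = j40:
Numerator: 10(j40) + 40 = 40 + j400
Denominator: (j40) + 40 = 40 + j40
|N| = √(40² + 400²) ≈ 402, ∠N ≈ 84.29°
|D| = √(40² + 40²) ≈ 56.569, ∠D ≈ 45.00°
∠T = 84.29° − 45.00° = 39.29°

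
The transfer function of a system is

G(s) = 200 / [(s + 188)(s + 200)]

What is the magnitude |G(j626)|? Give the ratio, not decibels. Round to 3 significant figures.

0.000466

At s = jω = j626:
pole (s+188): 188 + j626 → |·| = √(188²+626²) = √427220 ≈ 653.62, ∠ = arctan(626/188) ≈ 73.28°
pole (s+200): 200 + j626 → |·| = √(200²+626²) = √431876 ≈ 657.17, ∠ = arctan(626/200) ≈ 72.28°
|G| = 200 / 4.2954e+05 ≈ 0.00046561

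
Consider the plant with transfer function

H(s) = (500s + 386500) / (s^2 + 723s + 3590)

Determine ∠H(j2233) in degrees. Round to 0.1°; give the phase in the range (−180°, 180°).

Substitute s = j2233:
Numerator: 500(j2233) + 386500 = 386500 + j1116500
Denominator: (j2233)^2 + 723(j2233) + 3590 = -4982699 + j1614459
|N| = √(386500² + 1116500²) ≈ 1.1815e+06, ∠N ≈ 70.91°
|D| = √(4982699² + 1614459²) ≈ 5.2377e+06, ∠D ≈ 162.05°
∠H = 70.91° − 162.05° = -91.14°

-91.1°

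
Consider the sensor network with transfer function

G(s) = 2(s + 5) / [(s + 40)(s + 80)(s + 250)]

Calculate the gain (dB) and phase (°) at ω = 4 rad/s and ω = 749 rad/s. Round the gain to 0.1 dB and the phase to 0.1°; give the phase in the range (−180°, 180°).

At s = jω = j4:
zero (s+5): 5 + j4 → |·| = √(5²+4²) = √41 ≈ 6.4031, ∠ = arctan(4/5) ≈ 38.66°
pole (s+40): 40 + j4 → |·| = √(40²+4²) = √1616 ≈ 40.2, ∠ = arctan(4/40) ≈ 5.71°
pole (s+80): 80 + j4 → |·| = √(80²+4²) = √6416 ≈ 80.1, ∠ = arctan(4/80) ≈ 2.86°
pole (s+250): 250 + j4 → |·| = √(250²+4²) = √62516 ≈ 250.03, ∠ = arctan(4/250) ≈ 0.92°
|G| = 2 · 6.4031 / 8.051e+05 ≈ 1.5906e-05
Gain = 20 log₁₀(1.5906e-05) ≈ -95.97 dB
∠G = 38.66° − 9.49° = 29.17°

At s = jω = j749:
zero (s+5): 5 + j749 → |·| = √(5²+749²) = √561026 ≈ 749.02, ∠ = arctan(749/5) ≈ 89.62°
pole (s+40): 40 + j749 → |·| = √(40²+749²) = √562601 ≈ 750.07, ∠ = arctan(749/40) ≈ 86.94°
pole (s+80): 80 + j749 → |·| = √(80²+749²) = √567401 ≈ 753.26, ∠ = arctan(749/80) ≈ 83.90°
pole (s+250): 250 + j749 → |·| = √(250²+749²) = √623501 ≈ 789.62, ∠ = arctan(749/250) ≈ 71.54°
|G| = 2 · 749.02 / 4.4613e+08 ≈ 3.3579e-06
Gain = 20 log₁₀(3.3579e-06) ≈ -109.48 dB
∠G = 89.62° − 242.38° = -152.76°

ω = 4: -96.0 dB, 29.2°; ω = 749: -109.5 dB, -152.8°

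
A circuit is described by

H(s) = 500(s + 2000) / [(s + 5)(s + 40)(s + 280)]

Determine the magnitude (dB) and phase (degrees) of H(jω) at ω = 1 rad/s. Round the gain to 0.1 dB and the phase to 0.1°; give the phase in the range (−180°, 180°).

24.9 dB, -12.9°

At s = jω = j1:
zero (s+2000): 2000 + j1 → |·| = √(2000²+1²) = √4000001 ≈ 2000, ∠ = arctan(1/2000) ≈ 0.03°
pole (s+5): 5 + j1 → |·| = √(5²+1²) = √26 ≈ 5.099, ∠ = arctan(1/5) ≈ 11.31°
pole (s+40): 40 + j1 → |·| = √(40²+1²) = √1601 ≈ 40.012, ∠ = arctan(1/40) ≈ 1.43°
pole (s+280): 280 + j1 → |·| = √(280²+1²) = √78401 ≈ 280, ∠ = arctan(1/280) ≈ 0.20°
|H| = 500 · 2000 / 57126 ≈ 17.505
Gain = 20 log₁₀(17.505) ≈ 24.86 dB
∠H = 0.03° − 12.94° = -12.91°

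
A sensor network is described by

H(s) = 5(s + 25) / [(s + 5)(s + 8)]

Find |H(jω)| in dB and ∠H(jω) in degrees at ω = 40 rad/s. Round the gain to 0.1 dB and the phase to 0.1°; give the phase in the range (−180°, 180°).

-16.9 dB, -103.6°

At s = jω = j40:
zero (s+25): 25 + j40 → |·| = √(25²+40²) = √2225 ≈ 47.17, ∠ = arctan(40/25) ≈ 57.99°
pole (s+5): 5 + j40 → |·| = √(5²+40²) = √1625 ≈ 40.311, ∠ = arctan(40/5) ≈ 82.87°
pole (s+8): 8 + j40 → |·| = √(8²+40²) = √1664 ≈ 40.792, ∠ = arctan(40/8) ≈ 78.69°
|H| = 5 · 47.17 / 1644.4 ≈ 0.14343
Gain = 20 log₁₀(0.14343) ≈ -16.87 dB
∠H = 57.99° − 161.56° = -103.57°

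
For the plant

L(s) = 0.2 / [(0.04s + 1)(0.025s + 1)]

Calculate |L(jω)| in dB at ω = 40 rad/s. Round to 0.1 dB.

-22.5 dB

At ω = 40 rad/s:
pole (1 + j40·0.04) = 1 + j1.6 → |·| ≈ 1.8868, ∠ ≈ 57.99°
pole (1 + j40·0.025) = 1 + j1 → |·| ≈ 1.4142, ∠ ≈ 45.00°
|L| = 0.2 · 1 / (1.8868 · 1.4142) ≈ 0.074954
Gain = 20 log₁₀(0.074954) ≈ -22.50 dB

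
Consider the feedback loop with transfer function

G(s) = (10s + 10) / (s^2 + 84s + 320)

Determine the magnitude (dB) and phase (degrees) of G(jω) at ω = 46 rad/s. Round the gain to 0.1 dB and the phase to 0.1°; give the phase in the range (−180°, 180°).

Substitute s = j46:
Numerator: 10(j46) + 10 = 10 + j460
Denominator: (j46)^2 + 84(j46) + 320 = -1796 + j3864
|N| = √(10² + 460²) ≈ 460.11, ∠N ≈ 88.75°
|D| = √(1796² + 3864²) ≈ 4261, ∠D ≈ 114.93°
|G| = 460.11 / 4261 ≈ 0.10798
Gain = 20 log₁₀(0.10798) ≈ -19.33 dB
∠G = 88.75° − 114.93° = -26.18°

-19.3 dB, -26.2°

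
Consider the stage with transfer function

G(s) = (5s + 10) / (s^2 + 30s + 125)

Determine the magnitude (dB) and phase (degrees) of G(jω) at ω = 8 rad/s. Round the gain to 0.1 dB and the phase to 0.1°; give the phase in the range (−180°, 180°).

Substitute s = j8:
Numerator: 5(j8) + 10 = 10 + j40
Denominator: (j8)^2 + 30(j8) + 125 = 61 + j240
|N| = √(10² + 40²) ≈ 41.231, ∠N ≈ 75.96°
|D| = √(61² + 240²) ≈ 247.63, ∠D ≈ 75.74°
|G| = 41.231 / 247.63 ≈ 0.1665
Gain = 20 log₁₀(0.1665) ≈ -15.57 dB
∠G = 75.96° − 75.74° = 0.22°

-15.6 dB, 0.2°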